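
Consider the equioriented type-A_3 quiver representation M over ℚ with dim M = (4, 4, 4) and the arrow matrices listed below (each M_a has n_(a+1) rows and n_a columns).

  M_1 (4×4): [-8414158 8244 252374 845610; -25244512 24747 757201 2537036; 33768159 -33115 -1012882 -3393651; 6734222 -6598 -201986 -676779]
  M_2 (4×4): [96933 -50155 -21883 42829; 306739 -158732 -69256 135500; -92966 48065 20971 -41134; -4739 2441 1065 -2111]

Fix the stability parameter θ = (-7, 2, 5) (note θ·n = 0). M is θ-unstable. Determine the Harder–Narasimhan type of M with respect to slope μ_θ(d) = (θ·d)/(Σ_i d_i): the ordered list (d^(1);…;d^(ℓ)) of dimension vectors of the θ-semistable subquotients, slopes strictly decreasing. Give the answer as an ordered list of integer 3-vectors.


Barcode: M ≅ I[1,1], I[1,3]^3, I[2,2], I[3,3]. HN layers by μ_θ (3 steps, strictly decreasing):
  μ^(1)=5; μ^(2)=2; μ^(3)=-7

((0, 0, 4); (0, 4, 0); (4, 0, 0))


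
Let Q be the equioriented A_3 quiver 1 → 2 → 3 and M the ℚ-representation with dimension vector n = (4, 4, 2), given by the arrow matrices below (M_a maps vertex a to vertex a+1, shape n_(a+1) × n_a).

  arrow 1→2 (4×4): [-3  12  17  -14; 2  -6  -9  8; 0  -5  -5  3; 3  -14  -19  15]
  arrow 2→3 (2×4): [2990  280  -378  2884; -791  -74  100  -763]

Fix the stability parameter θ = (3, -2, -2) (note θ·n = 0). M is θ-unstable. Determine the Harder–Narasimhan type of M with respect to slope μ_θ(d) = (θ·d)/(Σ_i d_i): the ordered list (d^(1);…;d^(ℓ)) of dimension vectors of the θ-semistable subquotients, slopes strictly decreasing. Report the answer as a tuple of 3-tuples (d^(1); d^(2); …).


Interval decomposition of M: I[1,2]^2, I[1,3]^2.
HN type (ℓ=2): μ^(1)=1/2; μ^(2)=-1/3

((2, 2, 0); (2, 2, 2))


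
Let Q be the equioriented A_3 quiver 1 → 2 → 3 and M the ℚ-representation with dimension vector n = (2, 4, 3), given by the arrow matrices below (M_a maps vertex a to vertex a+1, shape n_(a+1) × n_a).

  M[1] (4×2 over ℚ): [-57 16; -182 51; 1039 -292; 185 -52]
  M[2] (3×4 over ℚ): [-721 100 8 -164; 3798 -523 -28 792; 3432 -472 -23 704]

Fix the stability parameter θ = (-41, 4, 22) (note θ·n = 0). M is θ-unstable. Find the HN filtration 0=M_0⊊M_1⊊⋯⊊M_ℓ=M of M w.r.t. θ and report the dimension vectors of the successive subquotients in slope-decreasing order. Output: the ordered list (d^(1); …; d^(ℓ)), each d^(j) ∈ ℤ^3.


Via rank(M_{q-1}∘⋯∘M_p): M ≅ I[1,3]^2, I[2,2], I[2,3].
μ_θ-semistable layers: μ^(1)=22; μ^(2)=4; μ^(3)=-41

((0, 0, 3); (0, 4, 0); (2, 0, 0))


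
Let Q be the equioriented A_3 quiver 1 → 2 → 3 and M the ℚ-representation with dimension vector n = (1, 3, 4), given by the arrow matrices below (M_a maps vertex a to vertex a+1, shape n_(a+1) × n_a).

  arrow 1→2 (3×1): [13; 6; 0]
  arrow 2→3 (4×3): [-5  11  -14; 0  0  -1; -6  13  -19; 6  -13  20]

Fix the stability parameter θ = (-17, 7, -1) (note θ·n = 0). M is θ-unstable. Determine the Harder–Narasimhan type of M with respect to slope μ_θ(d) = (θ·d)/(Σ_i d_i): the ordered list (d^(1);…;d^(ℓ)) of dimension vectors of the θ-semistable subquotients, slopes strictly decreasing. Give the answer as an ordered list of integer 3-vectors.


Via rank(M_{q-1}∘⋯∘M_p): M ≅ I[1,3], I[2,3]^2, I[3,3].
μ_θ-semistable layers: μ^(1)=3; μ^(2)=-1; μ^(3)=-17

((0, 3, 3); (0, 0, 1); (1, 0, 0))


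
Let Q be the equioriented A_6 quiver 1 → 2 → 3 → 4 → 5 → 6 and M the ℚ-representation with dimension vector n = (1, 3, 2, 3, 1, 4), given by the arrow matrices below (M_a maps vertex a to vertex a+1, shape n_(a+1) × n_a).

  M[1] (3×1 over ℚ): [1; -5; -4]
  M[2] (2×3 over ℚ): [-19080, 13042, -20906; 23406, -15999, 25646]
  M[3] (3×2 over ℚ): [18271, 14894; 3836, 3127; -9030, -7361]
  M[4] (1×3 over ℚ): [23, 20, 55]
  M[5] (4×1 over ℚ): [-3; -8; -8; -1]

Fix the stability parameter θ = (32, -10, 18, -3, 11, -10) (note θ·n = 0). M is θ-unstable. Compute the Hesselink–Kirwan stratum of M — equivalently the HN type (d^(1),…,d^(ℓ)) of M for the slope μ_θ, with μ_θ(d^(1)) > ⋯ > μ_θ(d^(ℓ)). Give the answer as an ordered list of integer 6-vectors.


Interval decomposition of M: I[1,6], I[2,2], I[2,4], I[4,4], I[6,6]^3.
HN type (ℓ=4): μ^(1)=15/2; μ^(2)=19/3; μ^(3)=-3; μ^(4)=-10

((0, 0, 1, 1, 0, 0); (1, 1, 1, 1, 1, 1); (0, 0, 0, 1, 0, 0); (0, 2, 0, 0, 0, 3))


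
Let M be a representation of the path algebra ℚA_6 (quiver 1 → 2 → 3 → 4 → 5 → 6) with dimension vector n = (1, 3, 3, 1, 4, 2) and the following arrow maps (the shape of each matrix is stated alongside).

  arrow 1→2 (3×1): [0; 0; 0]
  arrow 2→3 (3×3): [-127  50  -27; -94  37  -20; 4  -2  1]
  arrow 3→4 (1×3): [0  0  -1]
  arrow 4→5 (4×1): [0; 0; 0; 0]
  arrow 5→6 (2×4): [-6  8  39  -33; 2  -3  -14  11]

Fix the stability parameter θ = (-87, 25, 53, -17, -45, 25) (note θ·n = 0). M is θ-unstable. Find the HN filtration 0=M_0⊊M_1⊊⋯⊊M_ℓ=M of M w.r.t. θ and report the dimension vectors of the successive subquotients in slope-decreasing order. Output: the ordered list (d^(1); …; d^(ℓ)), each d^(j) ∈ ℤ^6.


Interval decomposition of M: I[1,1], I[2,3]^2, I[2,4], I[5,5]^2, I[5,6]^2.
HN type (ℓ=5): μ^(1)=53; μ^(2)=25; μ^(3)=61/3; μ^(4)=-45; μ^(5)=-87

((0, 0, 2, 0, 0, 0); (0, 2, 0, 0, 0, 2); (0, 1, 1, 1, 0, 0); (0, 0, 0, 0, 4, 0); (1, 0, 0, 0, 0, 0))


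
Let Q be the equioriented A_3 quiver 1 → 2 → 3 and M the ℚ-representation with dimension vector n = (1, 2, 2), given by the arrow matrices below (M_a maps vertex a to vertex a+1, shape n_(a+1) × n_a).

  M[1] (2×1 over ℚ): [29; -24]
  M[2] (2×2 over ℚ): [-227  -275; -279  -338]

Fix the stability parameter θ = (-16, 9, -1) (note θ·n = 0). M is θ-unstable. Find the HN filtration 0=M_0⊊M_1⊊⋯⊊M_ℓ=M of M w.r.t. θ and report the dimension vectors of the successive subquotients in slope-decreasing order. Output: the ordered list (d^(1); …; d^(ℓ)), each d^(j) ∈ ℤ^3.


Via rank(M_{q-1}∘⋯∘M_p): M ≅ I[1,3], I[2,3].
μ_θ-semistable layers: μ^(1)=4; μ^(2)=-16

((0, 2, 2); (1, 0, 0))


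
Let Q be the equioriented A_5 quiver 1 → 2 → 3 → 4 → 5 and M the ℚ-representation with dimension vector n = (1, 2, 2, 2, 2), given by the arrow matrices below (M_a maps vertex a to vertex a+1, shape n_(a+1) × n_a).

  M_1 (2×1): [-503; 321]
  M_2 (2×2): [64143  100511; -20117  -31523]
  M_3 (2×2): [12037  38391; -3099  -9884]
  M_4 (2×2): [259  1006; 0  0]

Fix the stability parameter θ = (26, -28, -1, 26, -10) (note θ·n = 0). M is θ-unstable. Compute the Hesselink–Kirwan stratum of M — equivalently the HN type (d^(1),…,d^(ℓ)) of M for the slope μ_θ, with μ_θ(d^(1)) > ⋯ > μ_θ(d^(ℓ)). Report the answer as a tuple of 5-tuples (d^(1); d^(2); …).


Barcode: M ≅ I[1,5], I[2,4], I[5,5]. HN layers by μ_θ (5 steps, strictly decreasing):
  μ^(1)=26; μ^(2)=8; μ^(3)=-1; μ^(4)=-10; μ^(5)=-28

((0, 0, 0, 1, 0); (0, 0, 0, 1, 1); (1, 1, 2, 0, 0); (0, 0, 0, 0, 1); (0, 1, 0, 0, 0))


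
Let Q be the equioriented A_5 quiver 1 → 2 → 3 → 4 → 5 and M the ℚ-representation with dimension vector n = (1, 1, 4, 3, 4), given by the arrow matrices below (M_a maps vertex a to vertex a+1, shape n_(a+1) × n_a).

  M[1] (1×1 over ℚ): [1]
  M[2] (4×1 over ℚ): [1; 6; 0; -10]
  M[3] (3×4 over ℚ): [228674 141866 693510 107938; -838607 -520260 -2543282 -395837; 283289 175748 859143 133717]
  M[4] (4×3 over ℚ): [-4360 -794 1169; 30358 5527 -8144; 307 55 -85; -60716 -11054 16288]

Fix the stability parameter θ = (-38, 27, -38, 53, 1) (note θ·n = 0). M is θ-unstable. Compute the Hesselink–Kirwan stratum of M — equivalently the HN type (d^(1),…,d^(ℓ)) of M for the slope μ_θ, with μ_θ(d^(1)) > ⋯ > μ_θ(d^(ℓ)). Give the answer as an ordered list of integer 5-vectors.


Via rank(M_{q-1}∘⋯∘M_p): M ≅ I[1,5], I[3,3], I[3,5]^2, I[5,5].
μ_θ-semistable layers: μ^(1)=27; μ^(2)=1; μ^(3)=-11/2; μ^(4)=-38

((0, 0, 0, 3, 3); (0, 0, 0, 0, 1); (0, 1, 1, 0, 0); (1, 0, 3, 0, 0))


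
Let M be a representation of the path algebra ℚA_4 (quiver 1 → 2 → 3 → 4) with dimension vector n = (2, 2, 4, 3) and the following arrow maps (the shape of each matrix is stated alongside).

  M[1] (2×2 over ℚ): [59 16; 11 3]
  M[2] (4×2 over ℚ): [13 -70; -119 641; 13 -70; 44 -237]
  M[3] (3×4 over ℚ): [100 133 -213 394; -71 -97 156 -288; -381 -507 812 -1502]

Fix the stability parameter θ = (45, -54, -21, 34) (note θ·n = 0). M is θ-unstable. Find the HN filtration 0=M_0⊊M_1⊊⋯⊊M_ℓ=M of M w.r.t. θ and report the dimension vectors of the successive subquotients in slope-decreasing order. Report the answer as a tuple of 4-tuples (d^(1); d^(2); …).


Via rank(M_{q-1}∘⋯∘M_p): M ≅ I[1,3], I[1,4], I[3,4]^2.
μ_θ-semistable layers: μ^(1)=34; μ^(2)=-10; μ^(3)=-21

((0, 0, 0, 3); (2, 2, 2, 0); (0, 0, 2, 0))


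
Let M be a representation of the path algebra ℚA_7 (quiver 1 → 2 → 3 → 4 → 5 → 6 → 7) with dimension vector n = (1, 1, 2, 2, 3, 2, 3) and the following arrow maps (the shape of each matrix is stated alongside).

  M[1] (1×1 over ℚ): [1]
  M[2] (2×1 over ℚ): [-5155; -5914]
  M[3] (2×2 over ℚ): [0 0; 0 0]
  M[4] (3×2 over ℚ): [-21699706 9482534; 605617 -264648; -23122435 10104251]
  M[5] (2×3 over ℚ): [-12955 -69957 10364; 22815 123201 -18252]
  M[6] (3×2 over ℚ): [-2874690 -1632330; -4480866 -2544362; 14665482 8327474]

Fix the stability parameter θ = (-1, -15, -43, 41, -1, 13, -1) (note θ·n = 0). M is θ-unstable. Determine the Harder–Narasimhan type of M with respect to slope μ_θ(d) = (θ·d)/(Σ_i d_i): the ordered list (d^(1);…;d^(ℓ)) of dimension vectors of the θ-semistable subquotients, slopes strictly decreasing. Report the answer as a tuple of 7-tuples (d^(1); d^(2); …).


Barcode: M ≅ I[1,3], I[3,3], I[4,5], I[4,6], I[5,5], I[6,7], I[7,7]^2. HN layers by μ_θ (6 steps, strictly decreasing):
  μ^(1)=20; μ^(2)=53/3; μ^(3)=6; μ^(4)=-1; μ^(5)=-59/3; μ^(6)=-43

((0, 0, 0, 1, 1, 0, 0); (0, 0, 0, 1, 1, 1, 0); (0, 0, 0, 0, 0, 1, 1); (0, 0, 0, 0, 1, 0, 2); (1, 1, 1, 0, 0, 0, 0); (0, 0, 1, 0, 0, 0, 0))


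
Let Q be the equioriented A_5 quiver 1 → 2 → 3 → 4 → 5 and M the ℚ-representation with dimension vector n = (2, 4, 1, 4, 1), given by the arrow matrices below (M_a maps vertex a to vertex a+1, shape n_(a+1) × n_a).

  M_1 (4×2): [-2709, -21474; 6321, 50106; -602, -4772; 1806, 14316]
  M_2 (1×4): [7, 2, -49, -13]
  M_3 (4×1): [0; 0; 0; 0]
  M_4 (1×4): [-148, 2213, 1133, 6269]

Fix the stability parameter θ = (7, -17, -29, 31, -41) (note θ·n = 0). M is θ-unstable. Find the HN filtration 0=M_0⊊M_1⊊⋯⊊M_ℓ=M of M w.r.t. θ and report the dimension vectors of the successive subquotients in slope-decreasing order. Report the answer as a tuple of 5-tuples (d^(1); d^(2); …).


Barcode: M ≅ I[1,1], I[1,3], I[2,2]^3, I[4,4]^3, I[4,5]. HN layers by μ_θ (5 steps, strictly decreasing):
  μ^(1)=31; μ^(2)=7; μ^(3)=-5; μ^(4)=-13; μ^(5)=-17

((0, 0, 0, 3, 0); (1, 0, 0, 0, 0); (0, 0, 0, 1, 1); (1, 1, 1, 0, 0); (0, 3, 0, 0, 0))


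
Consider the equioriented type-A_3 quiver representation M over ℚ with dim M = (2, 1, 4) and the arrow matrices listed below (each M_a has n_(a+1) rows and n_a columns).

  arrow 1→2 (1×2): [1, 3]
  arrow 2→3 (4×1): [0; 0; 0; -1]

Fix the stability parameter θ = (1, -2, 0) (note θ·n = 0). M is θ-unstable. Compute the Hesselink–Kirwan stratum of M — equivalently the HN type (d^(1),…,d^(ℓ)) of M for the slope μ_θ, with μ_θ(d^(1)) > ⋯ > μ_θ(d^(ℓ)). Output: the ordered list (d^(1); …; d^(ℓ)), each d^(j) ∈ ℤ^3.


Via rank(M_{q-1}∘⋯∘M_p): M ≅ I[1,1], I[1,3], I[3,3]^3.
μ_θ-semistable layers: μ^(1)=1; μ^(2)=0; μ^(3)=-1/2

((1, 0, 0); (0, 0, 4); (1, 1, 0))


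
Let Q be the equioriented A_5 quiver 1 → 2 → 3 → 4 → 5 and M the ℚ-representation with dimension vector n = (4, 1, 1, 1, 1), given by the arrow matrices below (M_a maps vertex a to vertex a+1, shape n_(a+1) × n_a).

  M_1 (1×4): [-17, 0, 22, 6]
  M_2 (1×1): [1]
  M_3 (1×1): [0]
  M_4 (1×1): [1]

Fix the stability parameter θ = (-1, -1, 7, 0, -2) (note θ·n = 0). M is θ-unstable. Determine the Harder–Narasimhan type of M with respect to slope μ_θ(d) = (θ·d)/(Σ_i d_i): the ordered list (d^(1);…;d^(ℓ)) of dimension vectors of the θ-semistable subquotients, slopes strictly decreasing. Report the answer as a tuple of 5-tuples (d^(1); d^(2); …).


Via rank(M_{q-1}∘⋯∘M_p): M ≅ I[1,1]^3, I[1,3], I[4,5].
μ_θ-semistable layers: μ^(1)=7; μ^(2)=-1

((0, 0, 1, 0, 0); (4, 1, 0, 1, 1))


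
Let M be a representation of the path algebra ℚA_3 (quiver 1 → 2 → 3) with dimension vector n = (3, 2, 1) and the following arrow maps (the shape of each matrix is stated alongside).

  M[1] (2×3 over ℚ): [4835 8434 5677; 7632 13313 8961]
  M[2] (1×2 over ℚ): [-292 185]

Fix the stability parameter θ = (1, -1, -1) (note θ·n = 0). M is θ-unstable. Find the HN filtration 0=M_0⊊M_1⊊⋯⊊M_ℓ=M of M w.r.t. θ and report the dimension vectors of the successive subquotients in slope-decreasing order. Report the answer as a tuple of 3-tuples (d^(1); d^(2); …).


Interval decomposition of M: I[1,1], I[1,2], I[1,3].
HN type (ℓ=3): μ^(1)=1; μ^(2)=0; μ^(3)=-1/3

((1, 0, 0); (1, 1, 0); (1, 1, 1))


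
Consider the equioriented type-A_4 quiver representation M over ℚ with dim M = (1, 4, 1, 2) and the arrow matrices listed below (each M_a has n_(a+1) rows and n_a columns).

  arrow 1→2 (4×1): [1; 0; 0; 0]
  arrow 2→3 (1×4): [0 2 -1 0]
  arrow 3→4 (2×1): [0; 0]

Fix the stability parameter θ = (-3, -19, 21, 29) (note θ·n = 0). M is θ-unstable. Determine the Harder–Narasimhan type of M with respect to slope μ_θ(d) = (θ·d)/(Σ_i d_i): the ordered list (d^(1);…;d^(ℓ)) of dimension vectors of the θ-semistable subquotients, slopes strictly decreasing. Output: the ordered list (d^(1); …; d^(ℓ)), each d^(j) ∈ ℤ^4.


Interval decomposition of M: I[1,2], I[2,2]^2, I[2,3], I[4,4]^2.
HN type (ℓ=4): μ^(1)=29; μ^(2)=21; μ^(3)=-11; μ^(4)=-19

((0, 0, 0, 2); (0, 0, 1, 0); (1, 1, 0, 0); (0, 3, 0, 0))


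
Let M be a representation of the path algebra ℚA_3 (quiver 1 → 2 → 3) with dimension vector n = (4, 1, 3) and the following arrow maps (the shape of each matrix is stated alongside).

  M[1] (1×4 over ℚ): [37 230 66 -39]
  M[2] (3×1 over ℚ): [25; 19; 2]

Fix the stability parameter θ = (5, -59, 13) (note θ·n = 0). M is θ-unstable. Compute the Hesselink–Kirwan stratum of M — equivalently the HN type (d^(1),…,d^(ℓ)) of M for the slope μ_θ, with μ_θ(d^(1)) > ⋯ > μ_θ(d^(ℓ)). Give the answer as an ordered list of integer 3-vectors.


Barcode: M ≅ I[1,1]^3, I[1,3], I[3,3]^2. HN layers by μ_θ (3 steps, strictly decreasing):
  μ^(1)=13; μ^(2)=5; μ^(3)=-27

((0, 0, 3); (3, 0, 0); (1, 1, 0))


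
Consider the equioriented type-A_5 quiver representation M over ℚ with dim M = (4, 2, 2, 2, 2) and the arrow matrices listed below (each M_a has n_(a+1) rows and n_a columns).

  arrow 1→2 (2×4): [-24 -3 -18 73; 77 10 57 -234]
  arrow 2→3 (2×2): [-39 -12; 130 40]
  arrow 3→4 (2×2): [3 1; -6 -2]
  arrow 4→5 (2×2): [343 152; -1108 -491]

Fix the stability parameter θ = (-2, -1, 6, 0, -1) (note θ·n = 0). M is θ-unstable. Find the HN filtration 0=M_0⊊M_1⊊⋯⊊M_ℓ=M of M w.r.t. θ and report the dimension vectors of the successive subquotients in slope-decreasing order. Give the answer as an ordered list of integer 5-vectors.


Via rank(M_{q-1}∘⋯∘M_p): M ≅ I[1,1]^2, I[1,2], I[1,5], I[3,3], I[4,5].
μ_θ-semistable layers: μ^(1)=6; μ^(2)=5/3; μ^(3)=-1/2; μ^(4)=-1; μ^(5)=-2

((0, 0, 1, 0, 0); (0, 0, 1, 1, 1); (0, 0, 0, 1, 1); (0, 2, 0, 0, 0); (4, 0, 0, 0, 0))


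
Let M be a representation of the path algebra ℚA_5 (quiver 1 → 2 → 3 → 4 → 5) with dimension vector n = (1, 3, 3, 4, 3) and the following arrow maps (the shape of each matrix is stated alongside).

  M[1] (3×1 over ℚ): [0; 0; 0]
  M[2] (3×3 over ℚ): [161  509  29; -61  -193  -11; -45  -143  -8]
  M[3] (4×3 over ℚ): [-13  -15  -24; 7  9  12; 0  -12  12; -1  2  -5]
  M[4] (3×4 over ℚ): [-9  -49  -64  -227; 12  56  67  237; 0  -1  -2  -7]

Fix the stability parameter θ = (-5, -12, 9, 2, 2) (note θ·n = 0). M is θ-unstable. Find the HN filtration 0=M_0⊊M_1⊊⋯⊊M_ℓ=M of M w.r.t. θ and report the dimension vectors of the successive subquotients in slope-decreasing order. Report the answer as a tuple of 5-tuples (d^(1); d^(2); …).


Interval decomposition of M: I[1,1], I[2,3], I[2,5]^2, I[4,4], I[4,5].
HN type (ℓ=5): μ^(1)=9; μ^(2)=13/3; μ^(3)=2; μ^(4)=-5; μ^(5)=-12

((0, 0, 1, 0, 0); (0, 0, 2, 2, 2); (0, 0, 0, 2, 1); (1, 0, 0, 0, 0); (0, 3, 0, 0, 0))


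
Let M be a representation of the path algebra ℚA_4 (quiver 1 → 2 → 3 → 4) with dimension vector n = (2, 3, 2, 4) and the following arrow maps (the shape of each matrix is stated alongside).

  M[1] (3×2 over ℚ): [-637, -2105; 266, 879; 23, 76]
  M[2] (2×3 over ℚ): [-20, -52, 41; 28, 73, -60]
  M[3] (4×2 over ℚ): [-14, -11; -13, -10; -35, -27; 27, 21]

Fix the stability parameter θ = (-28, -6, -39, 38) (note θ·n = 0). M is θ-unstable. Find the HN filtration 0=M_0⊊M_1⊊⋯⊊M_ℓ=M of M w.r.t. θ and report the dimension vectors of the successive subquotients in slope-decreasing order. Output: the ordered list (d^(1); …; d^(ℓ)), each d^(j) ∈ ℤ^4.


Barcode: M ≅ I[1,4]^2, I[2,2], I[4,4]^2. HN layers by μ_θ (4 steps, strictly decreasing):
  μ^(1)=38; μ^(2)=-6; μ^(3)=-45/2; μ^(4)=-28

((0, 0, 0, 4); (0, 1, 0, 0); (0, 2, 2, 0); (2, 0, 0, 0))


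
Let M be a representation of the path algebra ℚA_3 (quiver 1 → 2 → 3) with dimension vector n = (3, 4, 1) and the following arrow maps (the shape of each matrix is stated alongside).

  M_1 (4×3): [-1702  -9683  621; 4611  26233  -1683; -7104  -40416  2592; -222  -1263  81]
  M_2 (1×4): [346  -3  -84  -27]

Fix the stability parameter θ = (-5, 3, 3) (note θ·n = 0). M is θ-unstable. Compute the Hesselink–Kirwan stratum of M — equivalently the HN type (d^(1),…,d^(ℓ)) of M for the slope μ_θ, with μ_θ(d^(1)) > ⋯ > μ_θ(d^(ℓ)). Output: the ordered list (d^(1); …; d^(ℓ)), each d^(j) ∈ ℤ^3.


Interval decomposition of M: I[1,1], I[1,2], I[1,3], I[2,2]^2.
HN type (ℓ=2): μ^(1)=3; μ^(2)=-5

((0, 4, 1); (3, 0, 0))


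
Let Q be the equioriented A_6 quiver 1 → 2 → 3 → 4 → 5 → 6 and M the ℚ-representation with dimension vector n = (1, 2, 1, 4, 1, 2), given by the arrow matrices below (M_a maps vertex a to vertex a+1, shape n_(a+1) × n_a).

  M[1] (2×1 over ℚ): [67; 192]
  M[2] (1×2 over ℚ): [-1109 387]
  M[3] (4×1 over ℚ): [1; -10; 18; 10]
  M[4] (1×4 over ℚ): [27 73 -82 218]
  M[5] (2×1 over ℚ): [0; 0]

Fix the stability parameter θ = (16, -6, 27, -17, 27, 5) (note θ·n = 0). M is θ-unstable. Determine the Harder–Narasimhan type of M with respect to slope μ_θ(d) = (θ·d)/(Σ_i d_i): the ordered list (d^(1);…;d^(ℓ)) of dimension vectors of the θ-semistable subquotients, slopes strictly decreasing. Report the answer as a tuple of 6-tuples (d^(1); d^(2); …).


Via rank(M_{q-1}∘⋯∘M_p): M ≅ I[1,5], I[2,2], I[4,4]^3, I[6,6]^2.
μ_θ-semistable layers: μ^(1)=27; μ^(2)=5; μ^(3)=-6; μ^(4)=-17

((0, 0, 0, 0, 1, 0); (1, 1, 1, 1, 0, 2); (0, 1, 0, 0, 0, 0); (0, 0, 0, 3, 0, 0))


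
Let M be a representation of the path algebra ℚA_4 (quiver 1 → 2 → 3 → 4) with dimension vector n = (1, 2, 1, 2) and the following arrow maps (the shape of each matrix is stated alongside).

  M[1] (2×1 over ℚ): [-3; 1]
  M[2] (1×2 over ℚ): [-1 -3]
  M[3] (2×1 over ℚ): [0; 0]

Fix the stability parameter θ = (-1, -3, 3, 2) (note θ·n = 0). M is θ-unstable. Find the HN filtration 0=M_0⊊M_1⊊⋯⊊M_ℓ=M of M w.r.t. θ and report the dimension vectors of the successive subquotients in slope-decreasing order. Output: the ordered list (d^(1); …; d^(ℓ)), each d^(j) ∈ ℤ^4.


Via rank(M_{q-1}∘⋯∘M_p): M ≅ I[1,2], I[2,3], I[4,4]^2.
μ_θ-semistable layers: μ^(1)=3; μ^(2)=2; μ^(3)=-2; μ^(4)=-3

((0, 0, 1, 0); (0, 0, 0, 2); (1, 1, 0, 0); (0, 1, 0, 0))


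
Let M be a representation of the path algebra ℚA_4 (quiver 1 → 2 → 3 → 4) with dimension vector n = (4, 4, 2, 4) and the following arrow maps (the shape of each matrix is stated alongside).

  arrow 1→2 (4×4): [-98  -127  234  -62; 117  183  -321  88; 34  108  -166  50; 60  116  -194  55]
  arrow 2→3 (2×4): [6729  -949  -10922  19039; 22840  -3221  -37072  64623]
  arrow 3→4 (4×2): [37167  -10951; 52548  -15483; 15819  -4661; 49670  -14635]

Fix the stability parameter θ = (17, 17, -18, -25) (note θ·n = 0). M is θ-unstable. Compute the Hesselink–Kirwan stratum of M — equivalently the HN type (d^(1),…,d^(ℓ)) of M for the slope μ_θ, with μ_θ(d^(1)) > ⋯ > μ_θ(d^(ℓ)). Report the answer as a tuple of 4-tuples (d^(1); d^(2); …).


Interval decomposition of M: I[1,1], I[1,2], I[1,4]^2, I[2,2], I[4,4]^2.
HN type (ℓ=3): μ^(1)=17; μ^(2)=-9/4; μ^(3)=-25

((2, 2, 0, 0); (2, 2, 2, 2); (0, 0, 0, 2))


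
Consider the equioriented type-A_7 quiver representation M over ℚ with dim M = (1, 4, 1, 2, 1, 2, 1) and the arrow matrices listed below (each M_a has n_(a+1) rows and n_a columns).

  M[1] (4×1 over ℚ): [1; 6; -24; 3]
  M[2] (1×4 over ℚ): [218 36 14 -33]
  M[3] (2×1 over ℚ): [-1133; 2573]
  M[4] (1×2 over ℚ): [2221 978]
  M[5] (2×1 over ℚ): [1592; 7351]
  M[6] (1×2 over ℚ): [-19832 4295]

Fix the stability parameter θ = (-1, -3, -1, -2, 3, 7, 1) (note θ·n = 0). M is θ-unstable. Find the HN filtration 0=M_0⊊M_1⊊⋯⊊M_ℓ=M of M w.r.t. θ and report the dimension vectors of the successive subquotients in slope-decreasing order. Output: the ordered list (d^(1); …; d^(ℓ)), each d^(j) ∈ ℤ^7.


Via rank(M_{q-1}∘⋯∘M_p): M ≅ I[1,7], I[2,2]^3, I[4,4], I[6,6].
μ_θ-semistable layers: μ^(1)=7; μ^(2)=4; μ^(3)=3; μ^(4)=-3/2; μ^(5)=-2; μ^(6)=-3

((0, 0, 0, 0, 0, 1, 0); (0, 0, 0, 0, 0, 1, 1); (0, 0, 0, 0, 1, 0, 0); (0, 0, 1, 1, 0, 0, 0); (1, 1, 0, 1, 0, 0, 0); (0, 3, 0, 0, 0, 0, 0))


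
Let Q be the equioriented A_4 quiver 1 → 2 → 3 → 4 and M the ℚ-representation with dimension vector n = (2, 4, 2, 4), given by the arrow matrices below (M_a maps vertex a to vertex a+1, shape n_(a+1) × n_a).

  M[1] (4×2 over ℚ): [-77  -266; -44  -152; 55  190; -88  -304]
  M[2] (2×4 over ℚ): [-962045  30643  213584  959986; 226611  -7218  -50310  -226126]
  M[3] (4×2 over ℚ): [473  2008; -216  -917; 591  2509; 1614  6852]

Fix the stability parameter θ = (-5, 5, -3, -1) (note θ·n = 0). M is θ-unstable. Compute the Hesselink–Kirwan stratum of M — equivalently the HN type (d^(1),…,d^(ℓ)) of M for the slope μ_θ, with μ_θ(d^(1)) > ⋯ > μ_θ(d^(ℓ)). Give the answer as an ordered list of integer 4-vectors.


Barcode: M ≅ I[1,1], I[1,4], I[2,2]^2, I[2,4], I[4,4]^2. HN layers by μ_θ (4 steps, strictly decreasing):
  μ^(1)=5; μ^(2)=1/3; μ^(3)=-1; μ^(4)=-5

((0, 2, 0, 0); (0, 2, 2, 2); (0, 0, 0, 2); (2, 0, 0, 0))


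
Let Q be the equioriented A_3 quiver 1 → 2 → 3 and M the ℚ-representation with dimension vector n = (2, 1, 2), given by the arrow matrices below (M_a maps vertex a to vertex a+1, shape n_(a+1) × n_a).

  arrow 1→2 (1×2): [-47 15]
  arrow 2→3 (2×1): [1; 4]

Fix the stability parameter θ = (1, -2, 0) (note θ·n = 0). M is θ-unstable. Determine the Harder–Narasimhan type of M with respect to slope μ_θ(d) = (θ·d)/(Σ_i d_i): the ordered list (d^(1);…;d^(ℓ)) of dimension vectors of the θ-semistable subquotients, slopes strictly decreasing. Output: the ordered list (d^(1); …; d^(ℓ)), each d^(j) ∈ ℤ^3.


Barcode: M ≅ I[1,1], I[1,3], I[3,3]. HN layers by μ_θ (3 steps, strictly decreasing):
  μ^(1)=1; μ^(2)=0; μ^(3)=-1/2

((1, 0, 0); (0, 0, 2); (1, 1, 0))


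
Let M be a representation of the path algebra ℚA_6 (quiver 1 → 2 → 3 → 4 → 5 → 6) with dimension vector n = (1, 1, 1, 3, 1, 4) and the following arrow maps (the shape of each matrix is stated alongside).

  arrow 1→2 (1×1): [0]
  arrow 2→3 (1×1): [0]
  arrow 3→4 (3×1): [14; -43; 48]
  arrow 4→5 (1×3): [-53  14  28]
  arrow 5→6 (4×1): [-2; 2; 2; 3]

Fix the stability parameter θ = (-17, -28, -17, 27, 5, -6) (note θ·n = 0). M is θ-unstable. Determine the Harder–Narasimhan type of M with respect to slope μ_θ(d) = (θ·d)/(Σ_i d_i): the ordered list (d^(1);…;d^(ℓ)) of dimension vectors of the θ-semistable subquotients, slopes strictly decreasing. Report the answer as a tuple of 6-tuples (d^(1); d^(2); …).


Via rank(M_{q-1}∘⋯∘M_p): M ≅ I[1,1], I[2,2], I[3,4], I[4,4], I[4,6], I[6,6]^3.
μ_θ-semistable layers: μ^(1)=27; μ^(2)=26/3; μ^(3)=-6; μ^(4)=-17; μ^(5)=-28

((0, 0, 0, 2, 0, 0); (0, 0, 0, 1, 1, 1); (0, 0, 0, 0, 0, 3); (1, 0, 1, 0, 0, 0); (0, 1, 0, 0, 0, 0))


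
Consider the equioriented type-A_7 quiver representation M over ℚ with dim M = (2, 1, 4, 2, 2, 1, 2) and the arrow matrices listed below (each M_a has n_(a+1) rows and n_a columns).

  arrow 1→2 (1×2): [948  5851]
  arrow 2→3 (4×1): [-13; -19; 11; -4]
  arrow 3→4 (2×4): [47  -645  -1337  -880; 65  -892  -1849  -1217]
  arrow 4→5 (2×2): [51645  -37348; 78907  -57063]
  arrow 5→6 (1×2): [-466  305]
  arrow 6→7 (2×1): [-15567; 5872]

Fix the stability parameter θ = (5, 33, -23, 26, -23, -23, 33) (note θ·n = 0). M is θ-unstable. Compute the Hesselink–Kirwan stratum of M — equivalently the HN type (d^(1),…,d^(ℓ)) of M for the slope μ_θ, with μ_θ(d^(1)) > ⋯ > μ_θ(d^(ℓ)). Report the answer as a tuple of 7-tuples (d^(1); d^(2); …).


Via rank(M_{q-1}∘⋯∘M_p): M ≅ I[1,1], I[1,7], I[3,3]^2, I[3,5], I[7,7].
μ_θ-semistable layers: μ^(1)=33; μ^(2)=5; μ^(3)=3/2; μ^(4)=-5/6; μ^(5)=-23

((0, 0, 0, 0, 0, 0, 2); (1, 0, 0, 0, 0, 0, 0); (0, 0, 0, 1, 1, 0, 0); (1, 1, 1, 1, 1, 1, 0); (0, 0, 3, 0, 0, 0, 0))


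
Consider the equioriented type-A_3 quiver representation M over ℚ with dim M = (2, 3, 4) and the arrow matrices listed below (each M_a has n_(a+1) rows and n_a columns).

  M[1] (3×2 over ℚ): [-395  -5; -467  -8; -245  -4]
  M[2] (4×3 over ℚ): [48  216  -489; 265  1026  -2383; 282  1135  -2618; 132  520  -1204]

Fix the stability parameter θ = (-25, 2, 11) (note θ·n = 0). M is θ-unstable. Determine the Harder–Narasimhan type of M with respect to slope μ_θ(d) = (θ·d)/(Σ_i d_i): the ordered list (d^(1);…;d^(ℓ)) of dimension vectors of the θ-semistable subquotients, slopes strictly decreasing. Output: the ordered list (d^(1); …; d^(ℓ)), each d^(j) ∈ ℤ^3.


Via rank(M_{q-1}∘⋯∘M_p): M ≅ I[1,3]^2, I[2,3], I[3,3].
μ_θ-semistable layers: μ^(1)=11; μ^(2)=2; μ^(3)=-25

((0, 0, 4); (0, 3, 0); (2, 0, 0))


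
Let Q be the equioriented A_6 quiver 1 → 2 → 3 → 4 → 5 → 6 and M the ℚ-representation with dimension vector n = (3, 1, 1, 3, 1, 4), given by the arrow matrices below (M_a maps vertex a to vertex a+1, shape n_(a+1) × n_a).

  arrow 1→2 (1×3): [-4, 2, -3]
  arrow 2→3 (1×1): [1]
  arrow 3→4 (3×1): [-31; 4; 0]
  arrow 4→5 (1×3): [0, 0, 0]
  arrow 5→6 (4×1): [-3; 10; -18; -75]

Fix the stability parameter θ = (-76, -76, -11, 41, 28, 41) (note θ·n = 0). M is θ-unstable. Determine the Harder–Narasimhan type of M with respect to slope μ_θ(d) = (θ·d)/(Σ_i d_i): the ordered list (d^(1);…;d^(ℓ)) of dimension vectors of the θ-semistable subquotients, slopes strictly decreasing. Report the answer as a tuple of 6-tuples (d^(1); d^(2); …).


Interval decomposition of M: I[1,1]^2, I[1,4], I[4,4]^2, I[5,6], I[6,6]^3.
HN type (ℓ=4): μ^(1)=41; μ^(2)=28; μ^(3)=-11; μ^(4)=-76

((0, 0, 0, 3, 0, 4); (0, 0, 0, 0, 1, 0); (0, 0, 1, 0, 0, 0); (3, 1, 0, 0, 0, 0))


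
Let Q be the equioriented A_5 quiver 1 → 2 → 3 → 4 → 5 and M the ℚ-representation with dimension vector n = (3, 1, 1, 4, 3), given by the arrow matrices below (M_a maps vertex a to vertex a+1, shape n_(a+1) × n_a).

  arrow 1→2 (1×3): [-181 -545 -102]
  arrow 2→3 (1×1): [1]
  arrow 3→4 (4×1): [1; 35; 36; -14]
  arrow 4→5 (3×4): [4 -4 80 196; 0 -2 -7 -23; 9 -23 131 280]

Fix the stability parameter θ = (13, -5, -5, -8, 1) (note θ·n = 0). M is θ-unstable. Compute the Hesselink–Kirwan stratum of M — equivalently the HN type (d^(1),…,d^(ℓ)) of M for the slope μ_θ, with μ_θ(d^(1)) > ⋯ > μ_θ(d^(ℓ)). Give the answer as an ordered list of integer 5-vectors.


Interval decomposition of M: I[1,1]^2, I[1,4], I[4,4], I[4,5]^2, I[5,5].
HN type (ℓ=4): μ^(1)=13; μ^(2)=1; μ^(3)=-5/4; μ^(4)=-8

((2, 0, 0, 0, 0); (0, 0, 0, 0, 3); (1, 1, 1, 1, 0); (0, 0, 0, 3, 0))


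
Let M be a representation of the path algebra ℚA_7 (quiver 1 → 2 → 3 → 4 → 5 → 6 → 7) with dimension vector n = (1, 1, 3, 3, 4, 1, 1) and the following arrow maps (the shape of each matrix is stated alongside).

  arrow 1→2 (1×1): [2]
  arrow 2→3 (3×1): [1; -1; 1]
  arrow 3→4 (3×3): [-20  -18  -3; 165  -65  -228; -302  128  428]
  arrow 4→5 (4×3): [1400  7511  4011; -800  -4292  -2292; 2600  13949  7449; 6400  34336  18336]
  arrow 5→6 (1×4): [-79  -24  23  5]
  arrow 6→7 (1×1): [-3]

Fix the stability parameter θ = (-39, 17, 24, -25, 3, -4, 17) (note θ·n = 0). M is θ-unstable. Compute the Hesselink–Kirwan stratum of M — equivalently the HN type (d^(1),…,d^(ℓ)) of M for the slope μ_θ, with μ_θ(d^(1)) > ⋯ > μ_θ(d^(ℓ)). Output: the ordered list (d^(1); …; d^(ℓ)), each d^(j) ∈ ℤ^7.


Interval decomposition of M: I[1,4], I[3,4], I[3,7], I[5,5]^3.
HN type (ℓ=5): μ^(1)=17; μ^(2)=16/3; μ^(3)=3; μ^(4)=-1/2; μ^(5)=-39

((0, 0, 0, 0, 0, 0, 1); (0, 1, 1, 1, 0, 0, 0); (0, 0, 0, 0, 3, 0, 0); (0, 0, 2, 2, 1, 1, 0); (1, 0, 0, 0, 0, 0, 0))


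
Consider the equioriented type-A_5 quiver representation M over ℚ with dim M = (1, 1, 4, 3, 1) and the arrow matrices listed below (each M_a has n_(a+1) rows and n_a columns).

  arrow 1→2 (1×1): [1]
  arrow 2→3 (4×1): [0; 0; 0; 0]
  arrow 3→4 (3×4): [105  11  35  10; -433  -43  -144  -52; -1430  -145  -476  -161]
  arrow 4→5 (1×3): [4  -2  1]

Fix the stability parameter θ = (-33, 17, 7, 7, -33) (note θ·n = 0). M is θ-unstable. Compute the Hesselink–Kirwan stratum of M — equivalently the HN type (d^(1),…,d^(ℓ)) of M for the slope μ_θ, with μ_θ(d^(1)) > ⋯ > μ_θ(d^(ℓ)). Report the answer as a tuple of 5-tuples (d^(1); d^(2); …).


Barcode: M ≅ I[1,2], I[3,3], I[3,4]^2, I[3,5]. HN layers by μ_θ (4 steps, strictly decreasing):
  μ^(1)=17; μ^(2)=7; μ^(3)=-19/3; μ^(4)=-33

((0, 1, 0, 0, 0); (0, 0, 3, 2, 0); (0, 0, 1, 1, 1); (1, 0, 0, 0, 0))


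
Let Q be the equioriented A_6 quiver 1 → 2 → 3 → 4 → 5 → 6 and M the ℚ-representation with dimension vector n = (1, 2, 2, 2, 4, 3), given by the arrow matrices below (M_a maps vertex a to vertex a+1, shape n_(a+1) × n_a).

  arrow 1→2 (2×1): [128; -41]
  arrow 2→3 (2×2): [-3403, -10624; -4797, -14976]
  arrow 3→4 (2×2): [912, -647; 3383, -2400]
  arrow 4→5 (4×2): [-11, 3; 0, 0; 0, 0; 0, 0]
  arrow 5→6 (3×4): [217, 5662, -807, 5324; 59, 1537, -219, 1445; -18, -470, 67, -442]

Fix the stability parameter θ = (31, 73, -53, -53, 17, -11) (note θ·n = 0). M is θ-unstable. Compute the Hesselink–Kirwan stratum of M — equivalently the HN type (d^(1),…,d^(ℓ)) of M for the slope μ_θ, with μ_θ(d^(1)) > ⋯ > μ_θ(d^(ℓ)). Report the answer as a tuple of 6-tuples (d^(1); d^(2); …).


Interval decomposition of M: I[1,2], I[2,4], I[3,6], I[5,5], I[5,6]^2.
HN type (ℓ=6): μ^(1)=73; μ^(2)=31; μ^(3)=17; μ^(4)=3; μ^(5)=-11; μ^(6)=-53

((0, 1, 0, 0, 0, 0); (1, 0, 0, 0, 0, 0); (0, 0, 0, 0, 1, 0); (0, 0, 0, 0, 3, 3); (0, 1, 1, 1, 0, 0); (0, 0, 1, 1, 0, 0))


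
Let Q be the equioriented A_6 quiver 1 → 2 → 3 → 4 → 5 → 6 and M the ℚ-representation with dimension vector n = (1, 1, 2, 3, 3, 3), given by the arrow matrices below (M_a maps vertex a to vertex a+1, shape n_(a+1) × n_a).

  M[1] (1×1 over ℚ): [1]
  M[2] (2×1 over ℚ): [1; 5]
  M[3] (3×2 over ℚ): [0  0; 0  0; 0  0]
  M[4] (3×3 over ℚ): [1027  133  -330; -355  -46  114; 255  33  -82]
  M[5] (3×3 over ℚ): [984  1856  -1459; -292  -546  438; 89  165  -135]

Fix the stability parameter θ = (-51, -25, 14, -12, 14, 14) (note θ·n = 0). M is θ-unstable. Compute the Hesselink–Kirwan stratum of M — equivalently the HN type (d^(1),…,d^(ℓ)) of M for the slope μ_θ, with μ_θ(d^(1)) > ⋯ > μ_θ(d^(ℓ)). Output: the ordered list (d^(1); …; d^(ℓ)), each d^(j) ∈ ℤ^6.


Via rank(M_{q-1}∘⋯∘M_p): M ≅ I[1,3], I[3,3], I[4,4], I[4,6]^2, I[5,6].
μ_θ-semistable layers: μ^(1)=14; μ^(2)=-12; μ^(3)=-25; μ^(4)=-51

((0, 0, 2, 0, 3, 3); (0, 0, 0, 3, 0, 0); (0, 1, 0, 0, 0, 0); (1, 0, 0, 0, 0, 0))


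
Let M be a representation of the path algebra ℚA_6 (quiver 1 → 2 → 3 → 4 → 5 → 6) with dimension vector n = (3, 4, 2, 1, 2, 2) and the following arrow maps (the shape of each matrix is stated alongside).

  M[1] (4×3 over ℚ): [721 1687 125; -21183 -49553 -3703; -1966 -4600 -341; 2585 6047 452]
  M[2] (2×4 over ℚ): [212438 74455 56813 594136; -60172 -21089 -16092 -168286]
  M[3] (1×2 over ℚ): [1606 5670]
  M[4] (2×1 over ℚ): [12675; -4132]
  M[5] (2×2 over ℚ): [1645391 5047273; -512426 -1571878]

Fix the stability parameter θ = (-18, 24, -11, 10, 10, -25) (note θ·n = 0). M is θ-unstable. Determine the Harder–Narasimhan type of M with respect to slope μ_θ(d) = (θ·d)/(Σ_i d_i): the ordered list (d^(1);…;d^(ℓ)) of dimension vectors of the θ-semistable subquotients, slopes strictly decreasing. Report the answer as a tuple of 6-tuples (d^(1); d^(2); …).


Via rank(M_{q-1}∘⋯∘M_p): M ≅ I[1,2], I[1,3], I[1,6], I[2,2], I[5,5], I[6,6].
μ_θ-semistable layers: μ^(1)=24; μ^(2)=10; μ^(3)=13/2; μ^(4)=8/5; μ^(5)=-18; μ^(6)=-25

((0, 2, 0, 0, 0, 0); (0, 0, 0, 0, 1, 0); (0, 1, 1, 0, 0, 0); (0, 1, 1, 1, 1, 1); (3, 0, 0, 0, 0, 0); (0, 0, 0, 0, 0, 1))


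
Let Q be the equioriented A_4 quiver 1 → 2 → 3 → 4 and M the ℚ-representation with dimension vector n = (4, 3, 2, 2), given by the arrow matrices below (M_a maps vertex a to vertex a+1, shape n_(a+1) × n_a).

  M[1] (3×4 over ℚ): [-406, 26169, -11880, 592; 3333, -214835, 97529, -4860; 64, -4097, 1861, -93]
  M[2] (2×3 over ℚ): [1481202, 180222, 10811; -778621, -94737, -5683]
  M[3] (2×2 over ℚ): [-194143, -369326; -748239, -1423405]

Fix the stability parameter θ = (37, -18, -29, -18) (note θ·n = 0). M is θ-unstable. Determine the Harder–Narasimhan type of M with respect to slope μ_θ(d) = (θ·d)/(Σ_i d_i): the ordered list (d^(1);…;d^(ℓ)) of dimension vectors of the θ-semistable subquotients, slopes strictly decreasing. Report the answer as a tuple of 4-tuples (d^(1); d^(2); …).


Interval decomposition of M: I[1,1], I[1,2], I[1,4]^2.
HN type (ℓ=3): μ^(1)=37; μ^(2)=19/2; μ^(3)=-7

((1, 0, 0, 0); (1, 1, 0, 0); (2, 2, 2, 2))


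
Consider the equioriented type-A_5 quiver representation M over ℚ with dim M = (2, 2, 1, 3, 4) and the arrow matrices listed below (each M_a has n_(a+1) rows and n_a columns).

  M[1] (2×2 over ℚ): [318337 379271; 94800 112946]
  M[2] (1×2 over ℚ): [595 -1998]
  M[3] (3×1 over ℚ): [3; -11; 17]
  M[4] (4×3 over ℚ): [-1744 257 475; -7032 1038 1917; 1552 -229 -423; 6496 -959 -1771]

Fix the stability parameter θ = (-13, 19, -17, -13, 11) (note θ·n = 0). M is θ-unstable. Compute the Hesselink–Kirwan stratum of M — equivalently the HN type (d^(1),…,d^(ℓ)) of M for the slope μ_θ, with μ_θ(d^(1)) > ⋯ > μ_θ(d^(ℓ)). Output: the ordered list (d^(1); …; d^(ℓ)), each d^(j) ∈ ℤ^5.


Interval decomposition of M: I[1,2], I[1,5], I[4,4], I[4,5], I[5,5]^2.
HN type (ℓ=4): μ^(1)=19; μ^(2)=11; μ^(3)=-11/3; μ^(4)=-13

((0, 1, 0, 0, 0); (0, 0, 0, 0, 4); (0, 1, 1, 1, 0); (2, 0, 0, 2, 0))


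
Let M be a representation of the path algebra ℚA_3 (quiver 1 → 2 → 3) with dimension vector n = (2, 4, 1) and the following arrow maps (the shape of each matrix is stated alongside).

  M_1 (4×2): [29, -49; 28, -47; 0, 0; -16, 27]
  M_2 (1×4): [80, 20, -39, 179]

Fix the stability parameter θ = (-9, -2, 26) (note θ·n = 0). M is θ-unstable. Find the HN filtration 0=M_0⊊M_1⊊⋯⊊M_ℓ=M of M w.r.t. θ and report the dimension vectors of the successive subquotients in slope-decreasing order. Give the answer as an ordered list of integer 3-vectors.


Via rank(M_{q-1}∘⋯∘M_p): M ≅ I[1,2], I[1,3], I[2,2]^2.
μ_θ-semistable layers: μ^(1)=26; μ^(2)=-2; μ^(3)=-9

((0, 0, 1); (0, 4, 0); (2, 0, 0))


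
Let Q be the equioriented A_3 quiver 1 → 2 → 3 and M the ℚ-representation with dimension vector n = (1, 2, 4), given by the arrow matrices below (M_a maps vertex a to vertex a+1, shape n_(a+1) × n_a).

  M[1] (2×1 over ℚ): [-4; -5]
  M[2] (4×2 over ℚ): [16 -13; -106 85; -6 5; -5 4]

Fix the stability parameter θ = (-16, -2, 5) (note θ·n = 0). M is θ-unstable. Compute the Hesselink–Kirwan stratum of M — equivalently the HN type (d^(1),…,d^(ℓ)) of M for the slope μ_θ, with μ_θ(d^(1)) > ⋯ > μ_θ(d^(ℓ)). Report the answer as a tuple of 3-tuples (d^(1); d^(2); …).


Interval decomposition of M: I[1,3], I[2,3], I[3,3]^2.
HN type (ℓ=3): μ^(1)=5; μ^(2)=-2; μ^(3)=-16

((0, 0, 4); (0, 2, 0); (1, 0, 0))


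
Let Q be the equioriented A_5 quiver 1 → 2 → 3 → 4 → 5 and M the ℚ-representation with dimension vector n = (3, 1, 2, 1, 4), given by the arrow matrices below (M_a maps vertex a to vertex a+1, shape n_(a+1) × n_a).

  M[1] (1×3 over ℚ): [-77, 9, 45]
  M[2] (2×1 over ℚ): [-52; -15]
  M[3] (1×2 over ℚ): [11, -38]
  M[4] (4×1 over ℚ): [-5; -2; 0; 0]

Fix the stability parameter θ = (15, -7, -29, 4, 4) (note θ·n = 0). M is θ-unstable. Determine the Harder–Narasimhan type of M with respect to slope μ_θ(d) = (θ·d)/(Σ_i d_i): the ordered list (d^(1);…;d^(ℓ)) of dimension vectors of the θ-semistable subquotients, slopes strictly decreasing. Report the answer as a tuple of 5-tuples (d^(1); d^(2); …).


Via rank(M_{q-1}∘⋯∘M_p): M ≅ I[1,1]^2, I[1,5], I[3,3], I[5,5]^3.
μ_θ-semistable layers: μ^(1)=15; μ^(2)=4; μ^(3)=-7; μ^(4)=-29

((2, 0, 0, 0, 0); (0, 0, 0, 1, 4); (1, 1, 1, 0, 0); (0, 0, 1, 0, 0))


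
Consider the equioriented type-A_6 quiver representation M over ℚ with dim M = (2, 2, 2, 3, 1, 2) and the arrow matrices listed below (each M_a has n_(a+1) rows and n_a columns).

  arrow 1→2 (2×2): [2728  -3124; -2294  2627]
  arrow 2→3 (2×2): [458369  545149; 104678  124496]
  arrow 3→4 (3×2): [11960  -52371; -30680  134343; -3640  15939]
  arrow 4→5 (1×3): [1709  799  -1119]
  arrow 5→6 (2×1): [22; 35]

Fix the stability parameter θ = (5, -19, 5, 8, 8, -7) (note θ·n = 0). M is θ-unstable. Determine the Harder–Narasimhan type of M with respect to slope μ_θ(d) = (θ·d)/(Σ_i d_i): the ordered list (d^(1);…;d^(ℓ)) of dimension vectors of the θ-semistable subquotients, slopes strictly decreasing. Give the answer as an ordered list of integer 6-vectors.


Interval decomposition of M: I[1,1], I[1,3], I[2,6], I[4,4]^2, I[6,6].
HN type (ℓ=5): μ^(1)=8; μ^(2)=5; μ^(3)=7/2; μ^(4)=-7; μ^(5)=-19

((0, 0, 0, 2, 0, 0); (1, 0, 1, 0, 0, 0); (0, 0, 1, 1, 1, 1); (1, 1, 0, 0, 0, 1); (0, 1, 0, 0, 0, 0))


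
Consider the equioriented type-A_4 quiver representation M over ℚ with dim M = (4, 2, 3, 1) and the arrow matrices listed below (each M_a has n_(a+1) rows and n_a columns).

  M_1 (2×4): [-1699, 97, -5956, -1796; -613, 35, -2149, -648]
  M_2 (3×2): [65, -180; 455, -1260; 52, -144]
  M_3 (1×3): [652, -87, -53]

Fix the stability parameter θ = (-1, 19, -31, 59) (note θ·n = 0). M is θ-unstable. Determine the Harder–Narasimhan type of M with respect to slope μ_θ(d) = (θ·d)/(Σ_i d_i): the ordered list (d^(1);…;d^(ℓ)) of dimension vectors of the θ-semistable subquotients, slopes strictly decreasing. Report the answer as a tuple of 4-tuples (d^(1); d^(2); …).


Interval decomposition of M: I[1,1]^2, I[1,2], I[1,4], I[3,3]^2.
HN type (ℓ=5): μ^(1)=59; μ^(2)=19; μ^(3)=-1; μ^(4)=-13/3; μ^(5)=-31

((0, 0, 0, 1); (0, 1, 0, 0); (3, 0, 0, 0); (1, 1, 1, 0); (0, 0, 2, 0))
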